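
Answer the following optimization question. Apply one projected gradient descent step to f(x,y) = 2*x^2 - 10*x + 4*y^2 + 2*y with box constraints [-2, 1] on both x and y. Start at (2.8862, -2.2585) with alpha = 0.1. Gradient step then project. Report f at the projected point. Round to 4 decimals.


Step 1: Compute gradient at (2.8862, -2.2585).
grad_x = 2*2*2.8862 - 10 = 1.5448
grad_y = 2*4*-2.2585 + 2 = -16.068
Step 2: Gradient step.
x_raw = 2.8862 - 0.1*1.5448 = 2.7317
y_raw = -2.2585 - 0.1*-16.068 = -0.6517
Step 3: Project onto [-2, 1].
x_proj = clip(2.7317) = 1.0
y_proj = clip(-0.6517) = -0.6517
Step 4: Evaluate f.
f(1.0, -0.6517) = -7.6045


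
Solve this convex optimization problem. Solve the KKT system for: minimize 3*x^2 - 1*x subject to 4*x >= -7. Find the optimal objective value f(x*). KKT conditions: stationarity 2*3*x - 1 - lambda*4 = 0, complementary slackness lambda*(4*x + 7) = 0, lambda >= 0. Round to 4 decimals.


Step 1: Try lambda = 0 (constraint inactive).
Stationarity: 2*3*x - 1 = 0
x* = 1/(2*3) = 1/6 = 0.1667 (rounded; the exact value 1/6 is used below)
Check constraint: 4*0.1667 = 0.6668 >= -7 -- satisfied.
Step 2: Compute optimal value.
f(x*) = 3*(1/6)^2 - 1*(1/6) = -0.0833


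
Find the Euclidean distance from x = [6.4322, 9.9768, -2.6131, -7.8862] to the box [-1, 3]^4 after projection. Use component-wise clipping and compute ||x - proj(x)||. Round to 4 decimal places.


Project each component onto [-1, 3].
clip(6.4322) = 3.0, clip(9.9768) = 3.0, clip(-2.6131) = -1.0, clip(-7.8862) = -1.0
Projection = [3.0, 3.0, -1.0, -1.0]
Squared diffs: [11.78, 48.6757, 2.6021, 47.4198]
Distance = sqrt(110.4776) = 10.5108


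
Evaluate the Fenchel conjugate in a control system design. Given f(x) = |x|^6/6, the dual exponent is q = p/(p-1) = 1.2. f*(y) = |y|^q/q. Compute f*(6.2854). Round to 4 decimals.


The conjugate exponent q satisfies 1/p + 1/q = 1.
p = 6, so q = 6/(6 - 1) = 1.2
|y|^q = 6.2854^1.2 = 9.0782
f*(6.2854) = 9.0782 / 1.2 = 7.5652


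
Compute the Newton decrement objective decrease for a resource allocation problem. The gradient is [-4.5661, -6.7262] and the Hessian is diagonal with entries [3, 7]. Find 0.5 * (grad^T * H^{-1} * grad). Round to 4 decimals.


Step 1: H is diagonal, so H^(-1) * g = [-1.522, -0.9609].
Step 2: g^T H^(-1) g = sum_i g_i^2 / H_ii
  = (-4.5661)^2/3 + (-6.7262)^2/7
  = 6.9498 + 6.4631 = 13.4129
Step 3: Objective decrease = 0.5 * g^T H^(-1) g = 6.7064


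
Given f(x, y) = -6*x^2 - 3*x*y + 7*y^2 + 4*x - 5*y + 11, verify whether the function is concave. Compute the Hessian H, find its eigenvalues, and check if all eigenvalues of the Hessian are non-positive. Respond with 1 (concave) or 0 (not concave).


The Hessian of f(x,y) = -6*x^2 - 3*x*y + 7*y^2 + 4*x - 5*y + 11 is:
H = [[-12, -3], [-3, 14]]
Trace = -12 + 14 = 2
Determinant = -12*14 - (-3)^2 = -177
Discriminant = (2)^2 - 4*-177 = 712.0
Eigenvalues: lambda_1 = -12.3417, lambda_2 = 14.3417
The function is not concave.

0


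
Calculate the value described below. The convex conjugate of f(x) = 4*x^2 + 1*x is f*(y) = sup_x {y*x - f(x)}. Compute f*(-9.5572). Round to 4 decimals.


f*(y) = sup_x {y*x - a*x^2 - b*x} = sup_x {(y-b)*x - a*x^2}
FOC: (y - b) - 2a*x = 0 => x* = (y - b)/(2a)
x* = (-9.5572 - 1)/(2*4) = -1.3197
f*(-9.5572) = (y-b)^2/(4a) = (-9.5572 - 1)^2/(4*4)
= 111.4545/16 = 6.9659


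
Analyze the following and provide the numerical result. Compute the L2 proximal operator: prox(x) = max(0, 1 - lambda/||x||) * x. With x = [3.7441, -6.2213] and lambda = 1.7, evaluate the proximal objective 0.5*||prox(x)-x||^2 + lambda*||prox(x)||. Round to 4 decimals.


Step 1: Compute ||x||.
||x|| = 7.2611
Step 2: Compute scaling factor.
scale = max(0, 1 - 1.7/7.2611) = 0.7659
Step 3: prox(x) = [2.8675, -4.7647]
||prox(x)|| = 5.5611
Step 4: Proximal objective.
0.5*||prox-x||^2 = 1.445
lambda*||prox|| = 9.4539
Total = 10.8988


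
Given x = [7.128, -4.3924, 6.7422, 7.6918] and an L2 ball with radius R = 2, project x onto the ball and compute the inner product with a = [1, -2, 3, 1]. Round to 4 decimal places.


Step 1: Compute ||x|| (intermediates to 6 decimals).
||x|| = sqrt(7.128^2 + (-4.3924)^2 + 6.7422^2 + 7.6918^2) = 13.218268
Step 2: Project.
Since ||x|| > R, scale = R/||x|| = 2/13.218268 = 0.151306, proj(x) = scale * x
proj(x) = [1.078509, -0.664596, 1.020135, 1.163815]
Step 3: Dot product.
a^T * proj(x) = 1*1.078509 - 2*(-0.664596) + 3*1.020135 + 1*1.163815 = 6.6319


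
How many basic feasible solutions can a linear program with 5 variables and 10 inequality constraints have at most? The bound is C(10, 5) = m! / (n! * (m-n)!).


Each vertex corresponds to some choice of n active constraints out of m, so the number of vertices is at most C(m, n) = m! / (n!(m-n)!).
m = 10, n = 5
Numerator: 10 * 9 * 8 * 7 * 6
Denominator: 5! = 120
C(10, 5) = 252


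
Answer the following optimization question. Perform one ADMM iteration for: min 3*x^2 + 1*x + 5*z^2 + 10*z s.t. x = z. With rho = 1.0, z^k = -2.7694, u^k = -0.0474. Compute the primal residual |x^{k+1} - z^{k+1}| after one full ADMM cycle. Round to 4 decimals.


ADMM iteration with rho = 1.0, z^k = -2.7694, u^k = -0.0474
Step 1: x-update.
Minimize 3*x^2 + 1*x + (1.0/2)*(x + 2.7694 - 0.0474)^2
FOC: (2*3 + 1.0)*x = -1 + 1.0*(-2.7694 + 0.0474)
x^{k+1} = -0.5317
Step 2: z-update.
Minimize 5*z^2 + 10*z + (1.0/2)*(-0.5317 - z - 0.0474)^2
FOC: (2*5 + 1.0)*z = -10 + 1.0*(-0.5317 - 0.0474)
z^{k+1} = -0.9617
Step 3: u-update.
u^{k+1} = -0.0474 - 0.5317 + 0.9617 = 0.3826
Step 4: Primal residual = |-0.5317 + 0.9617| = 0.43


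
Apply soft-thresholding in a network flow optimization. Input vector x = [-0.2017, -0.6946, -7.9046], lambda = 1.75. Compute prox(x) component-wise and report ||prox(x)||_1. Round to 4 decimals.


Soft-thresholding with lambda = 1.75:
prox(-0.2017) = sign(-0.2017)*max(|-0.2017| - 1.75, 0) = 0.0
prox(-0.6946) = sign(-0.6946)*max(|-0.6946| - 1.75, 0) = 0.0
prox(-7.9046) = sign(-7.9046)*max(|-7.9046| - 1.75, 0) = -6.1546
prox(x) = [0.0, 0.0, -6.1546]
||prox(x)||_1 = 0.0 + 0.0 + 6.1546 = 6.1546


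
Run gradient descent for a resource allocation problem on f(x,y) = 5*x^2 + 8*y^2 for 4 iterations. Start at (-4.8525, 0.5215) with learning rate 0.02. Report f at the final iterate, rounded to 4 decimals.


Gradient descent on f(x,y) = 5*x^2 + 8*y^2.
Starting point: (-4.8525, 0.5215), alpha = 0.02
Step 1: grad_x = 2*5*-4.8525 = -48.525, grad_y = 2*8*0.5215 = 8.344
  x_1 = -4.8525 - 0.02*-48.525 = -3.882
  y_1 = 0.5215 - 0.02*8.344 = 0.3546
Step 2: grad_x = 2*5*-3.882 = -38.82, grad_y = 2*8*0.3546 = 5.6739
  x_2 = -3.882 - 0.02*-38.82 = -3.1056
  y_2 = 0.3546 - 0.02*5.6739 = 0.2411
Step 3: grad_x = 2*5*-3.1056 = -31.056, grad_y = 2*8*0.2411 = 3.8583
  x_3 = -3.1056 - 0.02*-31.056 = -2.4845
  y_3 = 0.2411 - 0.02*3.8583 = 0.164
Step 4: grad_x = 2*5*-2.4845 = -24.8448, grad_y = 2*8*0.164 = 2.6236
  x_4 = -2.4845 - 0.02*-24.8448 = -1.9876
  y_4 = 0.164 - 0.02*2.6236 = 0.1115
f(-1.9876, 0.1115) = 5*(-1.9876)^2 + 8*0.1115^2 = 19.8519


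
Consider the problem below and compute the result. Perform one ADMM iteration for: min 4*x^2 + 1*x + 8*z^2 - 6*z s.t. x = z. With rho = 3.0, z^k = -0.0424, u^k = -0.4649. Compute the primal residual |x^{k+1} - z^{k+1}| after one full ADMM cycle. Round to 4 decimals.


ADMM iteration with rho = 3.0, z^k = -0.0424, u^k = -0.4649
Step 1: x-update.
Minimize 4*x^2 + 1*x + (3.0/2)*(x + 0.0424 - 0.4649)^2
FOC: (2*4 + 3.0)*x = -1 + 3.0*(-0.0424 + 0.4649)
x^{k+1} = 0.0243
Step 2: z-update.
Minimize 8*z^2 - 6*z + (3.0/2)*(0.0243 - z - 0.4649)^2
FOC: (2*8 + 3.0)*z = 6 + 3.0*(0.0243 - 0.4649)
z^{k+1} = 0.2462
Step 3: u-update.
u^{k+1} = -0.4649 + 0.0243 - 0.2462 = -0.6868
Step 4: Primal residual = |0.0243 - 0.2462| = 0.2219


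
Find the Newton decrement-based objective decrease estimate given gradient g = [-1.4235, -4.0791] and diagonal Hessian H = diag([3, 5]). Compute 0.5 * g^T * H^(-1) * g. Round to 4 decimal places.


Step 1: H is diagonal, so H^(-1) * g = [-0.4745, -0.8158].
Step 2: g^T H^(-1) g = sum_i g_i^2 / H_ii
  = (-1.4235)^2/3 + (-4.0791)^2/5
  = 0.6755 + 3.3278 = 4.0033
Step 3: Objective decrease = 0.5 * g^T H^(-1) g = 2.0016


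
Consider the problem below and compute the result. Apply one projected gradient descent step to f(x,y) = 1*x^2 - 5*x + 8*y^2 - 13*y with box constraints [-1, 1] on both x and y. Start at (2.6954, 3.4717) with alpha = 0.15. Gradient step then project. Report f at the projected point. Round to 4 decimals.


Step 1: Compute gradient at (2.6954, 3.4717).
grad_x = 2*1*2.6954 - 5 = 0.3908
grad_y = 2*8*3.4717 - 13 = 42.5472
Step 2: Gradient step.
x_raw = 2.6954 - 0.15*0.3908 = 2.6368
y_raw = 3.4717 - 0.15*42.5472 = -2.9104
Step 3: Project onto [-1, 1].
x_proj = clip(2.6368) = 1.0
y_proj = clip(-2.9104) = -1.0
Step 4: Evaluate f.
f(1.0, -1.0) = 17.0


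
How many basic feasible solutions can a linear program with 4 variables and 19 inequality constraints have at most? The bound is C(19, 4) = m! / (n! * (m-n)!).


Each vertex corresponds to some choice of n active constraints out of m, so the number of vertices is at most C(m, n) = m! / (n!(m-n)!).
m = 19, n = 4
Numerator: 19 * 18 * 17 * 16
Denominator: 4! = 24
C(19, 4) = 3876


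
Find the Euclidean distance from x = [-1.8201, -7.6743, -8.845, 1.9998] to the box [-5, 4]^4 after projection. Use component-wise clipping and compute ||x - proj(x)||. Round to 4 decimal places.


Project each component onto [-5, 4].
clip(-1.8201) = -1.8201, clip(-7.6743) = -5.0, clip(-8.845) = -5.0, clip(1.9998) = 1.9998
Projection = [-1.8201, -5.0, -5.0, 1.9998]
Squared diffs: [0.0, 7.1519, 14.784, 0.0]
Distance = sqrt(21.9359) = 4.6836


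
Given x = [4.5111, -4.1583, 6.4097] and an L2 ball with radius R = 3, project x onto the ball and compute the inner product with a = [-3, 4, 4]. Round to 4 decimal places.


Step 1: Compute ||x|| (intermediates to 6 decimals).
||x|| = sqrt(4.5111^2 + (-4.1583)^2 + 6.4097^2) = 8.872752
Step 2: Project.
Since ||x|| > R, scale = R/||x|| = 3/8.872752 = 0.338114, proj(x) = scale * x
proj(x) = [1.525266, -1.405979, 2.167209]
Step 3: Dot product.
a^T * proj(x) = -3*1.525266 + 4*(-1.405979) + 4*2.167209 = -1.5309


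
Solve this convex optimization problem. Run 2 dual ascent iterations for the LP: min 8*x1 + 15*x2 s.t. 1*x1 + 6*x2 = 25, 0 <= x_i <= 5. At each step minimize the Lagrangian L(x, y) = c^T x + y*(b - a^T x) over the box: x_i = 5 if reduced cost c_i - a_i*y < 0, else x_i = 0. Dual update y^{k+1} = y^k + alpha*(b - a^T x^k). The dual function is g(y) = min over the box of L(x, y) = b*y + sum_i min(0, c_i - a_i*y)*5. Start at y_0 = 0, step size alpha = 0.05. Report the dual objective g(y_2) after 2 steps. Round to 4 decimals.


Dual ascent for LP: min 8*x1 + 15*x2, 1*x1 + 6*x2 = 25, 0 <= x_i <= 5
Step 1: y^k = 0.0, reduced costs: (8.0, 15.0)
  x^k = (0.0, 0.0), subgradient = b - a^T x = 25.0
  y^{k+1} = 0.0 + 0.05*25.0 = 1.25
Step 2: y^k = 1.25, reduced costs: (6.75, 7.5)
  x^k = (0.0, 0.0), subgradient = b - a^T x = 25.0
  y^{k+1} = 1.25 + 0.05*25.0 = 2.5
Dual objective at y_2 = 2.5: reduced costs (5.5, 0.0), box minimizer x = (0.0, 0.0)
g(y_2) = b*y + (c1 - a1*y)*x1 + (c2 - a2*y)*x2 = 25*2.5 + 5.5*0.0 + 0.0*0.0 = 62.5 + 0.0 + 0.0 = 62.5


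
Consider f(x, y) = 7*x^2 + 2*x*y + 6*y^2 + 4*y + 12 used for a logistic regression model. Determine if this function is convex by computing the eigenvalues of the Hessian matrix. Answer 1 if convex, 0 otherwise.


The Hessian of f(x,y) = 7*x^2 + 2*x*y + 6*y^2 + 4*y + 12 is:
H = [[14, 2], [2, 12]]
Trace = 14 + 12 = 26
Determinant = 14*12 - (2)^2 = 164
Discriminant = (26)^2 - 4*164 = 20.0
Eigenvalues: lambda_1 = 10.7639, lambda_2 = 15.2361
The function is convex.

1


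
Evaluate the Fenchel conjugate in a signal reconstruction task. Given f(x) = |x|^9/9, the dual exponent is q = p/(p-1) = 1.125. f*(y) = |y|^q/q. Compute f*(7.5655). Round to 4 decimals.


The conjugate exponent q satisfies 1/p + 1/q = 1.
p = 9, so q = 9/(9 - 1) = 1.125
|y|^q = 7.5655^1.125 = 9.743
f*(7.5655) = 9.743 / 1.125 = 8.6604


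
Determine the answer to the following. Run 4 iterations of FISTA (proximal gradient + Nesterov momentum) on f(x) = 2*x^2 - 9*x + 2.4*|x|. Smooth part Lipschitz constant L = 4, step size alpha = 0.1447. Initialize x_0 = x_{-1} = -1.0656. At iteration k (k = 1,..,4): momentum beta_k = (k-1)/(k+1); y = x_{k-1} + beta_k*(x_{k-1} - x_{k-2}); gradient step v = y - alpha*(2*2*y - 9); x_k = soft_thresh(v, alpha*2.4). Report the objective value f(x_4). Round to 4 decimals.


FISTA on f(x) = 2*x^2 - 9*x + 2.4*|x|
L = 4, alpha = 0.1447
Iteration 1: beta = 0.0, y = -1.0656 + 0.0*(-1.0656 + 1.0656) = -1.0656
  grad(y) = -13.2624, v = y - alpha*grad = 0.8535
  prox(v) = soft_thresh(0.8535, 0.3473) = 0.5062
Iteration 2: beta = 0.3333, y = 0.5062 + 0.3333*(0.5062 + 1.0656) = 1.0301
  grad(y) = -4.8795, v = y - alpha*grad = 1.7362
  prox(v) = soft_thresh(1.7362, 0.3473) = 1.3889
Iteration 3: beta = 0.5, y = 1.3889 + 0.5*(1.3889 - 0.5062) = 1.8303
  grad(y) = -1.6789, v = y - alpha*grad = 2.0732
  prox(v) = soft_thresh(2.0732, 0.3473) = 1.7259
Iteration 4: beta = 0.6, y = 1.7259 + 0.6*(1.7259 - 1.3889) = 1.9281
  grad(y) = -1.2874, v = y - alpha*grad = 2.1144
  prox(v) = soft_thresh(2.1144, 0.3473) = 1.7672
f(x_4) = 2*1.7672^2 - 9*1.7672 + 2.4*|1.7672| = -5.4176


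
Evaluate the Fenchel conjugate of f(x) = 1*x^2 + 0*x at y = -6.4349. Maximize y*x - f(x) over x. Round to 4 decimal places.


f*(y) = sup_x {y*x - a*x^2 - b*x} = sup_x {(y-b)*x - a*x^2}
FOC: (y - b) - 2a*x = 0 => x* = (y - b)/(2a)
x* = (-6.4349 - 0)/(2*1) = -3.2175
f*(-6.4349) = (y-b)^2/(4a) = (-6.4349 - 0)^2/(4*1)
= 41.4079/4 = 10.352


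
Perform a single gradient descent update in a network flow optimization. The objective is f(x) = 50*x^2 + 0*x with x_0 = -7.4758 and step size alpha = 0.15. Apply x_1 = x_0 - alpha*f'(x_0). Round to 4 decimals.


We compute the gradient at x_0 and apply the update.
f'(x) = 100*x + 0
f'(-7.4758) = 100*-7.4758 + 0 = -747.58
x_1 = -7.4758 - 0.15*-747.58 = 104.6612


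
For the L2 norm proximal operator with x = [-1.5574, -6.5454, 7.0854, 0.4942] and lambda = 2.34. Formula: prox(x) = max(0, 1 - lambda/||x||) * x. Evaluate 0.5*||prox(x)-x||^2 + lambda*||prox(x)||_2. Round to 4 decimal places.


Step 1: Compute ||x||.
||x|| = 9.7834
Step 2: Compute scaling factor.
scale = max(0, 1 - 2.34/9.7834) = 0.7608
Step 3: prox(x) = [-1.1849, -4.9799, 5.3907, 0.376]
||prox(x)|| = 7.4434
Step 4: Proximal objective.
0.5*||prox-x||^2 = 2.7378
lambda*||prox|| = 17.4176
Total = 20.1554


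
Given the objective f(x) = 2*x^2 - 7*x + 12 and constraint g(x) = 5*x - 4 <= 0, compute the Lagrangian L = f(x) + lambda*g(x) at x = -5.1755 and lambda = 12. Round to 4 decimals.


Step 1: Evaluate f(x).
f(-5.1755) = 2*(-5.1755)^2 - 7*(-5.1755) + 12 = 101.8001
Step 2: Evaluate g(x).
g(-5.1755) = 5*-5.1755 - 4 = -29.8775
Step 3: Compute Lagrangian.
L = 101.8001 + 12*-29.8775 = -256.7299


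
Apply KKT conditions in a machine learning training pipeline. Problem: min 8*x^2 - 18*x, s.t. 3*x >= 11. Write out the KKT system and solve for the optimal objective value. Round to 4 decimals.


Step 1: Try lambda = 0 (constraint inactive).
x_unc = 18/(2*8) = 1.125
Check: 3*1.125 = 3.375 < 11 -- violated!
Step 2: Constraint must be active: 3*x = 11
x* = 11/3 = 3.6667 (rounded; the exact value 11/3 is used below)
lambda = (2*8*(11/3) - 18)/3 = 13.5556
Step 3: Compute optimal value.
f(x*) = 8*(11/3)^2 - 18*(11/3) = 41.5556


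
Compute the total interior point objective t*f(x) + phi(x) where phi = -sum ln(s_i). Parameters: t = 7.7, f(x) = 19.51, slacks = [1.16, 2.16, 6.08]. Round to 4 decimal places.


Step 1: Compute log-barrier.
ln values: [0.1484, 0.7701, 1.805]
phi = -(0.1484 + 0.7701 + 1.805) = -2.7235
Step 2: Compute augmented objective.
t*f(x) = 7.7*19.51 = 150.227
Total = 150.227 - 2.7235 = 147.5035


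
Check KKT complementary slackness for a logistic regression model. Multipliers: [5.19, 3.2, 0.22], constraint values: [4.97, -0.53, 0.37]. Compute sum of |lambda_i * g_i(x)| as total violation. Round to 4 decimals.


KKT complementary slackness check:
lambda_1 * g_1 = 5.19 * 4.97 = 25.7943
lambda_2 * g_2 = 3.2 * -0.53 = -1.696
lambda_3 * g_3 = 0.22 * 0.37 = 0.0814
Total violation = 25.7943 + 1.696 + 0.0814 = 27.5717


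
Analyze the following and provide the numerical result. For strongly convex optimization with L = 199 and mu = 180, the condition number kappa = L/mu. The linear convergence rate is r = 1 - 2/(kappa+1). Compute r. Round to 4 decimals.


Step 1: Compute the condition number.
kappa = L/mu = 199/180 = 1.1056
Step 2: Compute the convergence rate.
r = 1 - 2/(kappa + 1) = 1 - 2*mu/(L + mu) = (L - mu)/(L + mu) = 19/379 = 0.0501


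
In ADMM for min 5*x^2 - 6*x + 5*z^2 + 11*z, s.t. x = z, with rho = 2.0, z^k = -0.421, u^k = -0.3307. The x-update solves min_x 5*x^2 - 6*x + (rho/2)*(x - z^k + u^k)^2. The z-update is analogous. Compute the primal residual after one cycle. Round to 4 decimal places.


ADMM iteration with rho = 2.0, z^k = -0.421, u^k = -0.3307
Step 1: x-update.
Minimize 5*x^2 - 6*x + (2.0/2)*(x + 0.421 - 0.3307)^2
FOC: (2*5 + 2.0)*x = 6 + 2.0*(-0.421 + 0.3307)
x^{k+1} = 0.485
Step 2: z-update.
Minimize 5*z^2 + 11*z + (2.0/2)*(0.485 - z - 0.3307)^2
FOC: (2*5 + 2.0)*z = -11 + 2.0*(0.485 - 0.3307)
z^{k+1} = -0.891
Step 3: u-update.
u^{k+1} = -0.3307 + 0.485 + 0.891 = 1.0452
Step 4: Primal residual = |0.485 + 0.891| = 1.3759


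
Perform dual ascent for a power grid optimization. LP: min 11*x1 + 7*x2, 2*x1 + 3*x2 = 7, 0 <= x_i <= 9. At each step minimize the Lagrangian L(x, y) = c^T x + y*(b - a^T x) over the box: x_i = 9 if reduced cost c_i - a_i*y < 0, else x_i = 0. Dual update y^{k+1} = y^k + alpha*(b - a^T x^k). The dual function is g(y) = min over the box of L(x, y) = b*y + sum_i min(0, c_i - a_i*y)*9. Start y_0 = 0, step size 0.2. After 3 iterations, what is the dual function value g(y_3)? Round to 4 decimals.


Dual ascent for LP: min 11*x1 + 7*x2, 2*x1 + 3*x2 = 7, 0 <= x_i <= 9
Step 1: y^k = 0.0, reduced costs: (11.0, 7.0)
  x^k = (0.0, 0.0), subgradient = b - a^T x = 7.0
  y^{k+1} = 0.0 + 0.2*7.0 = 1.4
Step 2: y^k = 1.4, reduced costs: (8.2, 2.8)
  x^k = (0.0, 0.0), subgradient = b - a^T x = 7.0
  y^{k+1} = 1.4 + 0.2*7.0 = 2.8
Step 3: y^k = 2.8, reduced costs: (5.4, -1.4)
  x^k = (0.0, 9.0), subgradient = b - a^T x = -20.0
  y^{k+1} = 2.8 + 0.2*-20.0 = -1.2
Dual objective at y_3 = -1.2: reduced costs (13.4, 10.6), box minimizer x = (0.0, 0.0)
g(y_3) = b*y + (c1 - a1*y)*x1 + (c2 - a2*y)*x2 = 7*(-1.2) + 13.4*0.0 + 10.6*0.0 = -8.4 + 0.0 + 0.0 = -8.4


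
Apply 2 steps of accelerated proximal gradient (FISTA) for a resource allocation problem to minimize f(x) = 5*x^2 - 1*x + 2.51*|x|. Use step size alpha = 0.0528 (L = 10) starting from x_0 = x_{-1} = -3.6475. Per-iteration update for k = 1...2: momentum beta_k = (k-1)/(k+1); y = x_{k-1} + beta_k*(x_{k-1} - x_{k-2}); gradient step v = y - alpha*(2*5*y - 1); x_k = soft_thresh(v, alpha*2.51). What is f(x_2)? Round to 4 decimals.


FISTA on f(x) = 5*x^2 - 1*x + 2.51*|x|
L = 10, alpha = 0.0528
Iteration 1: beta = 0.0, y = -3.6475 + 0.0*(-3.6475 + 3.6475) = -3.6475
  grad(y) = -37.475, v = y - alpha*grad = -1.6688
  prox(v) = soft_thresh(-1.6688, 0.1325) = -1.5363
Iteration 2: beta = 0.3333, y = -1.5363 + 0.3333*(-1.5363 + 3.6475) = -0.8326
  grad(y) = -9.3256, v = y - alpha*grad = -0.3402
  prox(v) = soft_thresh(-0.3402, 0.1325) = -0.2076
f(x_2) = 5*(-0.2076)^2 - 1*(-0.2076) + 2.51*|-0.2076| = 0.9444


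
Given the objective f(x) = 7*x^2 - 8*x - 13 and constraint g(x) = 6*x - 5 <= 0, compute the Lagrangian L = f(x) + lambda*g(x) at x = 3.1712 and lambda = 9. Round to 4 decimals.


Step 1: Evaluate f(x).
f(3.1712) = 7*3.1712^2 - 8*3.1712 - 13 = 32.026
Step 2: Evaluate g(x).
g(3.1712) = 6*3.1712 - 5 = 14.0272
Step 3: Compute Lagrangian.
L = 32.026 + 9*14.0272 = 158.2708


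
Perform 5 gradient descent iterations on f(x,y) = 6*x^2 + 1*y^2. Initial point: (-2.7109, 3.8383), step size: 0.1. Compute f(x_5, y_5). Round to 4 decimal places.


Gradient descent on f(x,y) = 6*x^2 + 1*y^2.
Starting point: (-2.7109, 3.8383), alpha = 0.1
Step 1: grad_x = 2*6*-2.7109 = -32.5308, grad_y = 2*1*3.8383 = 7.6766
  x_1 = -2.7109 - 0.1*-32.5308 = 0.5422
  y_1 = 3.8383 - 0.1*7.6766 = 3.0706
Step 2: grad_x = 2*6*0.5422 = 6.5062, grad_y = 2*1*3.0706 = 6.1413
  x_2 = 0.5422 - 0.1*6.5062 = -0.1084
  y_2 = 3.0706 - 0.1*6.1413 = 2.4565
Step 3: grad_x = 2*6*-0.1084 = -1.3012, grad_y = 2*1*2.4565 = 4.913
  x_3 = -0.1084 - 0.1*-1.3012 = 0.0217
  y_3 = 2.4565 - 0.1*4.913 = 1.9652
Step 4: grad_x = 2*6*0.0217 = 0.2602, grad_y = 2*1*1.9652 = 3.9304
  x_4 = 0.0217 - 0.1*0.2602 = -0.0043
  y_4 = 1.9652 - 0.1*3.9304 = 1.5722
Step 5: grad_x = 2*6*-0.0043 = -0.052, grad_y = 2*1*1.5722 = 3.1443
  x_5 = -0.0043 - 0.1*-0.052 = 0.0009
  y_5 = 1.5722 - 0.1*3.1443 = 1.2577
f(0.0009, 1.2577) = 6*0.0009^2 + 1*1.2577^2 = 1.5819


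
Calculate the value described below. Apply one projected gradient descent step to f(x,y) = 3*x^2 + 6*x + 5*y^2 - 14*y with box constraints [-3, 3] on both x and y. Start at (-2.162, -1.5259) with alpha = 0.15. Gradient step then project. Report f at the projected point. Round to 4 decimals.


Step 1: Compute gradient at (-2.162, -1.5259).
grad_x = 2*3*-2.162 + 6 = -6.972
grad_y = 2*5*-1.5259 - 14 = -29.259
Step 2: Gradient step.
x_raw = -2.162 - 0.15*-6.972 = -1.1162
y_raw = -1.5259 - 0.15*-29.259 = 2.863
Step 3: Project onto [-3, 3].
x_proj = clip(-1.1162) = -1.1162
y_proj = clip(2.863) = 2.863
Step 4: Evaluate f.
f(-1.1162, 2.863) = -2.0584


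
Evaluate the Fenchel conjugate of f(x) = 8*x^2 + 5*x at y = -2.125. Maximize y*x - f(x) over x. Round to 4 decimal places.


f*(y) = sup_x {y*x - a*x^2 - b*x} = sup_x {(y-b)*x - a*x^2}
FOC: (y - b) - 2a*x = 0 => x* = (y - b)/(2a)
x* = (-2.125 - 5)/(2*8) = -0.4453
f*(-2.125) = (y-b)^2/(4a) = (-2.125 - 5)^2/(4*8)
= 50.7656/32 = 1.5864


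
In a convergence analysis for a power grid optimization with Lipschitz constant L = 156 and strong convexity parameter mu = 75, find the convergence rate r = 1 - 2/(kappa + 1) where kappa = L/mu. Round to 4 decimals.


Step 1: Compute the condition number.
kappa = L/mu = 156/75 = 2.08
Step 2: Compute the convergence rate.
r = 1 - 2/(kappa + 1) = 1 - 2*mu/(L + mu) = (L - mu)/(L + mu) = 81/231 = 0.3506


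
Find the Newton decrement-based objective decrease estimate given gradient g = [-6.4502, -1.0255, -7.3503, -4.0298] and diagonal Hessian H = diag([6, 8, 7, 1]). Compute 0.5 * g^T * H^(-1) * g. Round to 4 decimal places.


Step 1: H is diagonal, so H^(-1) * g = [-1.075, -0.1282, -1.05, -4.0298].
Step 2: g^T H^(-1) g = sum_i g_i^2 / H_ii
  = (-6.4502)^2/6 + (-1.0255)^2/8 + (-7.3503)^2/7 + (-4.0298)^2/1
  = 6.9342 + 0.1315 + 7.7181 + 16.2393 = 31.0231
Step 3: Objective decrease = 0.5 * g^T H^(-1) g = 15.5115


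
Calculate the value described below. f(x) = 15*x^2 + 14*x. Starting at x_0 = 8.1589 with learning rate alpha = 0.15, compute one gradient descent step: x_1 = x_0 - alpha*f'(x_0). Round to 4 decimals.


We compute the gradient at x_0 and apply the update.
f'(x) = 30*x + 14
f'(8.1589) = 30*8.1589 + 14 = 258.767
x_1 = 8.1589 - 0.15*258.767 = -30.6562


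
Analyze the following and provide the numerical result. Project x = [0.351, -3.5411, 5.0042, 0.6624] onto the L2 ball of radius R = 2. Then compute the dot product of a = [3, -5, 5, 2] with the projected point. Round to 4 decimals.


Step 1: Compute ||x|| (intermediates to 6 decimals).
||x|| = sqrt(0.351^2 + (-3.5411)^2 + 5.0042^2 + 0.6624^2) = 6.176033
Step 2: Project.
Since ||x|| > R, scale = R/||x|| = 2/6.176033 = 0.323832, proj(x) = scale * x
proj(x) = [0.113665, -1.146721, 1.62052, 0.214506]
Step 3: Dot product.
a^T * proj(x) = 3*0.113665 - 5*(-1.146721) + 5*1.62052 + 2*0.214506 = 14.6062


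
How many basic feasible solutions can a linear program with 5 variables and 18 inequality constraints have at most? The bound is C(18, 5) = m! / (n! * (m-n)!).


Each vertex corresponds to some choice of n active constraints out of m, so the number of vertices is at most C(m, n) = m! / (n!(m-n)!).
m = 18, n = 5
Numerator: 18 * 17 * 16 * 15 * 14
Denominator: 5! = 120
C(18, 5) = 8568


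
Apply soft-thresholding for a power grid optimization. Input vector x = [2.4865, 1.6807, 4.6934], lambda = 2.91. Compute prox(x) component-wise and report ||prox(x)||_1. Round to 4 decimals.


Soft-thresholding with lambda = 2.91:
prox(2.4865) = sign(2.4865)*max(|2.4865| - 2.91, 0) = 0.0
prox(1.6807) = sign(1.6807)*max(|1.6807| - 2.91, 0) = 0.0
prox(4.6934) = sign(4.6934)*max(|4.6934| - 2.91, 0) = 1.7834
prox(x) = [0.0, 0.0, 1.7834]
||prox(x)||_1 = 0.0 + 0.0 + 1.7834 = 1.7834


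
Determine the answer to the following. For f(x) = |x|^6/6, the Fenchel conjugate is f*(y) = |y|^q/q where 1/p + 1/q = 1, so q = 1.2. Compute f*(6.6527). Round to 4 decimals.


The conjugate exponent q satisfies 1/p + 1/q = 1.
p = 6, so q = 6/(6 - 1) = 1.2
|y|^q = 6.6527^1.2 = 9.7185
f*(6.6527) = 9.7185 / 1.2 = 8.0987


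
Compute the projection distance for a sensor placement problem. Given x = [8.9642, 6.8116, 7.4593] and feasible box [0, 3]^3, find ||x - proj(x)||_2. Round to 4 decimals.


Project each component onto [0, 3].
clip(8.9642) = 3.0, clip(6.8116) = 3.0, clip(7.4593) = 3.0
Projection = [3.0, 3.0, 3.0]
Squared diffs: [35.5717, 14.5283, 19.8854]
Distance = sqrt(69.9854) = 8.3657


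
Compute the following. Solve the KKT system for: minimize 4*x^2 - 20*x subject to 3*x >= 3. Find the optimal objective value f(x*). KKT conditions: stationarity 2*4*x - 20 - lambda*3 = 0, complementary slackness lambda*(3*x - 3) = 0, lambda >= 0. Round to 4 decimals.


Step 1: Try lambda = 0 (constraint inactive).
Stationarity: 2*4*x - 20 = 0
x* = 20/(2*4) = 2.5
Check constraint: 3*2.5 = 7.5 >= 3 -- satisfied.
Step 2: Compute optimal value.
f(x*) = 4*2.5^2 - 20*2.5 = -25.0


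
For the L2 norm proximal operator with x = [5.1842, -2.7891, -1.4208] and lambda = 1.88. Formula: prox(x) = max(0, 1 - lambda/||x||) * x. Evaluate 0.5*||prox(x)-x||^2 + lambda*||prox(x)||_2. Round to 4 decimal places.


Step 1: Compute ||x||.
||x|| = 6.0559
Step 2: Compute scaling factor.
scale = max(0, 1 - 1.88/6.0559) = 0.6896
Step 3: prox(x) = [3.5748, -1.9232, -0.9797]
||prox(x)|| = 4.1759
Step 4: Proximal objective.
0.5*||prox-x||^2 = 1.7672
lambda*||prox|| = 7.8507
Total = 9.6179


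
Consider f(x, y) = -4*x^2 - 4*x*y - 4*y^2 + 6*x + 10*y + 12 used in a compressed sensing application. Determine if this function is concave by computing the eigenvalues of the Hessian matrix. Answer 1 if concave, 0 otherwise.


The Hessian of f(x,y) = -4*x^2 - 4*x*y - 4*y^2 + 6*x + 10*y + 12 is:
H = [[-8, -4], [-4, -8]]
Trace = -8 - 8 = -16
Determinant = -8*-8 - (-4)^2 = 48
Discriminant = (-16)^2 - 4*48 = 64.0
Eigenvalues: lambda_1 = -12.0, lambda_2 = -4.0
The function is concave.

1


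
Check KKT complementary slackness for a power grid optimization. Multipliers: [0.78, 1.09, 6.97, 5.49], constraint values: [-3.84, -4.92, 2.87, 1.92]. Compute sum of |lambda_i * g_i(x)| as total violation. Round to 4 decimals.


KKT complementary slackness check:
lambda_1 * g_1 = 0.78 * -3.84 = -2.9952
lambda_2 * g_2 = 1.09 * -4.92 = -5.3628
lambda_3 * g_3 = 6.97 * 2.87 = 20.0039
lambda_4 * g_4 = 5.49 * 1.92 = 10.5408
Total violation = 2.9952 + 5.3628 + 20.0039 + 10.5408 = 38.9027


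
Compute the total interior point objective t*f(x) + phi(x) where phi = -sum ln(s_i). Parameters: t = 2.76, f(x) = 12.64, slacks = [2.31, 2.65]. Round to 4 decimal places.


Step 1: Compute log-barrier.
ln values: [0.8372, 0.9746]
phi = -(0.8372 + 0.9746) = -1.8118
Step 2: Compute augmented objective.
t*f(x) = 2.76*12.64 = 34.8864
Total = 34.8864 - 1.8118 = 33.0746


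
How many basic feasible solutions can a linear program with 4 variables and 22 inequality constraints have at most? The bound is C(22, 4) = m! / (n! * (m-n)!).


Each vertex corresponds to some choice of n active constraints out of m, so the number of vertices is at most C(m, n) = m! / (n!(m-n)!).
m = 22, n = 4
Numerator: 22 * 21 * 20 * 19
Denominator: 4! = 24
C(22, 4) = 7315


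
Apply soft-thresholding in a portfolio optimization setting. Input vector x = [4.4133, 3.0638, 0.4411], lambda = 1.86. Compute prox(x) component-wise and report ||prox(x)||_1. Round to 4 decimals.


Soft-thresholding with lambda = 1.86:
prox(4.4133) = sign(4.4133)*max(|4.4133| - 1.86, 0) = 2.5533
prox(3.0638) = sign(3.0638)*max(|3.0638| - 1.86, 0) = 1.2038
prox(0.4411) = sign(0.4411)*max(|0.4411| - 1.86, 0) = 0.0
prox(x) = [2.5533, 1.2038, 0.0]
||prox(x)||_1 = 2.5533 + 1.2038 + 0.0 = 3.7571


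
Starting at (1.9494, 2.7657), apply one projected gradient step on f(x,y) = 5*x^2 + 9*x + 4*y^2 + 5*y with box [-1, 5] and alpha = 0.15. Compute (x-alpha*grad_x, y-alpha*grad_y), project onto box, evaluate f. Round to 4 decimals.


Step 1: Compute gradient at (1.9494, 2.7657).
grad_x = 2*5*1.9494 + 9 = 28.494
grad_y = 2*4*2.7657 + 5 = 27.1256
Step 2: Gradient step.
x_raw = 1.9494 - 0.15*28.494 = -2.3247
y_raw = 2.7657 - 0.15*27.1256 = -1.3031
Step 3: Project onto [-1, 5].
x_proj = clip(-2.3247) = -1.0
y_proj = clip(-1.3031) = -1.0
Step 4: Evaluate f.
f(-1.0, -1.0) = -5.0


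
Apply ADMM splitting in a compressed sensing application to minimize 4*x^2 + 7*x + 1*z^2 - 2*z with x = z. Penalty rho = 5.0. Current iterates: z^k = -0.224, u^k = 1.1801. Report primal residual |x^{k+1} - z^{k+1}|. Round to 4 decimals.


ADMM iteration with rho = 5.0, z^k = -0.224, u^k = 1.1801
Step 1: x-update.
Minimize 4*x^2 + 7*x + (5.0/2)*(x + 0.224 + 1.1801)^2
FOC: (2*4 + 5.0)*x = -7 + 5.0*(-0.224 - 1.1801)
x^{k+1} = -1.0785
Step 2: z-update.
Minimize 1*z^2 - 2*z + (5.0/2)*(-1.0785 - z + 1.1801)^2
FOC: (2*1 + 5.0)*z = 2 + 5.0*(-1.0785 + 1.1801)
z^{k+1} = 0.3583
Step 3: u-update.
u^{k+1} = 1.1801 - 1.0785 - 0.3583 = -0.2567
Step 4: Primal residual = |-1.0785 - 0.3583| = 1.4368


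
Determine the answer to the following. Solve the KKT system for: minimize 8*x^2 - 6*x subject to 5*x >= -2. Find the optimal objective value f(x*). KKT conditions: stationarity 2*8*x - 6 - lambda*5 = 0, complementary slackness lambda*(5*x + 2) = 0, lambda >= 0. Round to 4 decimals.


Step 1: Try lambda = 0 (constraint inactive).
Stationarity: 2*8*x - 6 = 0
x* = 6/(2*8) = 0.375
Check constraint: 5*0.375 = 1.875 >= -2 -- satisfied.
Step 2: Compute optimal value.
f(x*) = 8*0.375^2 - 6*0.375 = -1.125


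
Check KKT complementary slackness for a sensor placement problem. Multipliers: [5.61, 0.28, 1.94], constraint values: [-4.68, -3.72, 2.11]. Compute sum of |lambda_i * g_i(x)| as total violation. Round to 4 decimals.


KKT complementary slackness check:
lambda_1 * g_1 = 5.61 * -4.68 = -26.2548
lambda_2 * g_2 = 0.28 * -3.72 = -1.0416
lambda_3 * g_3 = 1.94 * 2.11 = 4.0934
Total violation = 26.2548 + 1.0416 + 4.0934 = 31.3898


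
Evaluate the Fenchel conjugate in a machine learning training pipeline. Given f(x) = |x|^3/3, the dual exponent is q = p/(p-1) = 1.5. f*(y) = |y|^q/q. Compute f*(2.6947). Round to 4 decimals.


The conjugate exponent q satisfies 1/p + 1/q = 1.
p = 3, so q = 3/(3 - 1) = 1.5
|y|^q = 2.6947^1.5 = 4.4235
f*(2.6947) = 4.4235 / 1.5 = 2.949


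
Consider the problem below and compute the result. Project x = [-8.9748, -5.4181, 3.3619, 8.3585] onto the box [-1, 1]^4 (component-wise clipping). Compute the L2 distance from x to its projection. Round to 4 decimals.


Project each component onto [-1, 1].
clip(-8.9748) = -1.0, clip(-5.4181) = -1.0, clip(3.3619) = 1.0, clip(8.3585) = 1.0
Projection = [-1.0, -1.0, 1.0, 1.0]
Squared diffs: [63.5974, 19.5196, 5.5786, 54.1475]
Distance = sqrt(142.8431) = 11.9517


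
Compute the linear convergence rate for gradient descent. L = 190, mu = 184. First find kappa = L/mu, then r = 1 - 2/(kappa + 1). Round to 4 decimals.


Step 1: Compute the condition number.
kappa = L/mu = 190/184 = 1.0326
Step 2: Compute the convergence rate.
r = 1 - 2/(kappa + 1) = 1 - 2*mu/(L + mu) = (L - mu)/(L + mu) = 6/374 = 0.016


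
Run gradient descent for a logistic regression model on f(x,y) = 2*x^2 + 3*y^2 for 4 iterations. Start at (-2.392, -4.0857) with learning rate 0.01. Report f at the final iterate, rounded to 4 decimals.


Gradient descent on f(x,y) = 2*x^2 + 3*y^2.
Starting point: (-2.392, -4.0857), alpha = 0.01
Step 1: grad_x = 2*2*-2.392 = -9.568, grad_y = 2*3*-4.0857 = -24.5142
  x_1 = -2.392 - 0.01*-9.568 = -2.2963
  y_1 = -4.0857 - 0.01*-24.5142 = -3.8406
Step 2: grad_x = 2*2*-2.2963 = -9.1853, grad_y = 2*3*-3.8406 = -23.0433
  x_2 = -2.2963 - 0.01*-9.1853 = -2.2045
  y_2 = -3.8406 - 0.01*-23.0433 = -3.6101
Step 3: grad_x = 2*2*-2.2045 = -8.8179, grad_y = 2*3*-3.6101 = -21.6607
  x_3 = -2.2045 - 0.01*-8.8179 = -2.1163
  y_3 = -3.6101 - 0.01*-21.6607 = -3.3935
Step 4: grad_x = 2*2*-2.1163 = -8.4652, grad_y = 2*3*-3.3935 = -20.3611
  x_4 = -2.1163 - 0.01*-8.4652 = -2.0316
  y_4 = -3.3935 - 0.01*-20.3611 = -3.1899
f(-2.0316, -3.1899) = 2*(-2.0316)^2 + 3*(-3.1899)^2 = 38.7816


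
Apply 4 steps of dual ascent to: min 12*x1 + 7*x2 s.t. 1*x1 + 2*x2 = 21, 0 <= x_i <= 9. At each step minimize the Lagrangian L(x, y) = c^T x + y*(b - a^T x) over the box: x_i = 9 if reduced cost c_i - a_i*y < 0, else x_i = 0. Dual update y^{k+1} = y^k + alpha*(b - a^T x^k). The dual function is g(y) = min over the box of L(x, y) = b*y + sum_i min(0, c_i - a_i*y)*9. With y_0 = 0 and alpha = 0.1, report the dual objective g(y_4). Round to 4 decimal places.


Dual ascent for LP: min 12*x1 + 7*x2, 1*x1 + 2*x2 = 21, 0 <= x_i <= 9
Step 1: y^k = 0.0, reduced costs: (12.0, 7.0)
  x^k = (0.0, 0.0), subgradient = b - a^T x = 21.0
  y^{k+1} = 0.0 + 0.1*21.0 = 2.1
Step 2: y^k = 2.1, reduced costs: (9.9, 2.8)
  x^k = (0.0, 0.0), subgradient = b - a^T x = 21.0
  y^{k+1} = 2.1 + 0.1*21.0 = 4.2
Step 3: y^k = 4.2, reduced costs: (7.8, -1.4)
  x^k = (0.0, 9.0), subgradient = b - a^T x = 3.0
  y^{k+1} = 4.2 + 0.1*3.0 = 4.5
Step 4: y^k = 4.5, reduced costs: (7.5, -2.0)
  x^k = (0.0, 9.0), subgradient = b - a^T x = 3.0
  y^{k+1} = 4.5 + 0.1*3.0 = 4.8
Dual objective at y_4 = 4.8: reduced costs (7.2, -2.6), box minimizer x = (0.0, 9.0)
g(y_4) = b*y + (c1 - a1*y)*x1 + (c2 - a2*y)*x2 = 21*4.8 + 7.2*0.0 + (-2.6)*9.0 = 100.8 + 0.0 - 23.4 = 77.4


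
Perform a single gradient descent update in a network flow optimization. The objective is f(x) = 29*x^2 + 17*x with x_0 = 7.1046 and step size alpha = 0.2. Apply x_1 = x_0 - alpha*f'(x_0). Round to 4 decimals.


We compute the gradient at x_0 and apply the update.
f'(x) = 58*x + 17
f'(7.1046) = 58*7.1046 + 17 = 429.0668
x_1 = 7.1046 - 0.2*429.0668 = -78.7088


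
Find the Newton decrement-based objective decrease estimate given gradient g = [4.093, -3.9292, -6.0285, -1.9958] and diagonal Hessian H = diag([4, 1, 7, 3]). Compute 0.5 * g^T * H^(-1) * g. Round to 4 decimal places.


Step 1: H is diagonal, so H^(-1) * g = [1.0233, -3.9292, -0.8612, -0.6653].
Step 2: g^T H^(-1) g = sum_i g_i^2 / H_ii
  = (4.093)^2/4 + (-3.9292)^2/1 + (-6.0285)^2/7 + (-1.9958)^2/3
  = 4.1882 + 15.4386 + 5.1918 + 1.3277 = 26.1463
Step 3: Objective decrease = 0.5 * g^T H^(-1) g = 13.0732


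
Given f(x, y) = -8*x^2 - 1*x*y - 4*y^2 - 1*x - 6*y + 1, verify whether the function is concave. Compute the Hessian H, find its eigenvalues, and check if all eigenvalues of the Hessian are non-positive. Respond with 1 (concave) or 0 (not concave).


The Hessian of f(x,y) = -8*x^2 - 1*x*y - 4*y^2 - 1*x - 6*y + 1 is:
H = [[-16, -1], [-1, -8]]
Trace = -16 - 8 = -24
Determinant = -16*-8 - (-1)^2 = 127
Discriminant = (-24)^2 - 4*127 = 68.0
Eigenvalues: lambda_1 = -16.1231, lambda_2 = -7.8769
The function is concave.

1


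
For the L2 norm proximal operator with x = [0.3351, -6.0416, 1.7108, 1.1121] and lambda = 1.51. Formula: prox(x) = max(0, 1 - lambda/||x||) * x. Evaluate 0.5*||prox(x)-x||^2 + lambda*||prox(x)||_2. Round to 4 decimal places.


Step 1: Compute ||x||.
||x|| = 6.3857
Step 2: Compute scaling factor.
scale = max(0, 1 - 1.51/6.3857) = 0.7635
Step 3: prox(x) = [0.2559, -4.613, 1.3063, 0.8491]
||prox(x)|| = 4.8757
Step 4: Proximal objective.
0.5*||prox-x||^2 = 1.1401
lambda*||prox|| = 7.3623
Total = 8.5023


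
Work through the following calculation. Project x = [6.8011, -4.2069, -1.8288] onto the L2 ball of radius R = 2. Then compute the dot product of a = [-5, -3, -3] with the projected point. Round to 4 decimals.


Step 1: Compute ||x|| (intermediates to 6 decimals).
||x|| = sqrt(6.8011^2 + (-4.2069)^2 + (-1.8288)^2) = 8.203504
Step 2: Project.
Since ||x|| > R, scale = R/||x|| = 2/8.203504 = 0.243798, proj(x) = scale * x
proj(x) = [1.658095, -1.025634, -0.445858]
Step 3: Dot product.
a^T * proj(x) = -5*1.658095 - 3*(-1.025634) - 3*(-0.445858) = -3.876


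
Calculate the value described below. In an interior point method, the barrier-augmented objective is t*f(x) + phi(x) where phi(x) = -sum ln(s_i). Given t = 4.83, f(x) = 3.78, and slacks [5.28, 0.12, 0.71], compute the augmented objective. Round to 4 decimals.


Step 1: Compute log-barrier.
ln values: [1.6639, -2.1203, -0.3425]
phi = -(1.6639 - 2.1203 - 0.3425) = 0.7988
Step 2: Compute augmented objective.
t*f(x) = 4.83*3.78 = 18.2574
Total = 18.2574 + 0.7988 = 19.0562


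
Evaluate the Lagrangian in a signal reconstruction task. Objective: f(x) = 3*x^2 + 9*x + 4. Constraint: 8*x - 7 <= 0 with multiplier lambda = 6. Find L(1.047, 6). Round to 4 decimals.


Step 1: Evaluate f(x).
f(1.047) = 3*1.047^2 + 9*1.047 + 4 = 16.7116
Step 2: Evaluate g(x).
g(1.047) = 8*1.047 - 7 = 1.376
Step 3: Compute Lagrangian.
L = 16.7116 + 6*1.376 = 24.9676


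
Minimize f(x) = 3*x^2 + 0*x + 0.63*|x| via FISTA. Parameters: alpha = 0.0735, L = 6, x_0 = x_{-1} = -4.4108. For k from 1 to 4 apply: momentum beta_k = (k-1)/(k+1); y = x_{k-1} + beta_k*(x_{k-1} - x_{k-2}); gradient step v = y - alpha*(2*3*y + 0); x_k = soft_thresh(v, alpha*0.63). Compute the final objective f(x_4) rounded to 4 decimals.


FISTA on f(x) = 3*x^2 + 0*x + 0.63*|x|
L = 6, alpha = 0.0735
Iteration 1: beta = 0.0, y = -4.4108 + 0.0*(-4.4108 + 4.4108) = -4.4108
  grad(y) = -26.4648, v = y - alpha*grad = -2.4656
  prox(v) = soft_thresh(-2.4656, 0.0463) = -2.4193
Iteration 2: beta = 0.3333, y = -2.4193 + 0.3333*(-2.4193 + 4.4108) = -1.7555
  grad(y) = -10.5331, v = y - alpha*grad = -0.9813
  prox(v) = soft_thresh(-0.9813, 0.0463) = -0.935
Iteration 3: beta = 0.5, y = -0.935 + 0.5*(-0.935 + 2.4193) = -0.1929
  grad(y) = -1.1572, v = y - alpha*grad = -0.1078
  prox(v) = soft_thresh(-0.1078, 0.0463) = -0.0615
Iteration 4: beta = 0.6, y = -0.0615 + 0.6*(-0.0615 + 0.935) = 0.4626
  grad(y) = 2.7756, v = y - alpha*grad = 0.2586
  prox(v) = soft_thresh(0.2586, 0.0463) = 0.2123
f(x_4) = 3*0.2123^2 + 0*0.2123 + 0.63*|0.2123| = 0.2689


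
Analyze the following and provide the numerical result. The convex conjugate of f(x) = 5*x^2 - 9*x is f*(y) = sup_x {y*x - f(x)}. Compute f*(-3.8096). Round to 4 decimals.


f*(y) = sup_x {y*x - a*x^2 - b*x} = sup_x {(y-b)*x - a*x^2}
FOC: (y - b) - 2a*x = 0 => x* = (y - b)/(2a)
x* = (-3.8096 + 9)/(2*5) = 0.519
f*(-3.8096) = (y-b)^2/(4a) = (-3.8096 + 9)^2/(4*5)
= 26.9403/20 = 1.347


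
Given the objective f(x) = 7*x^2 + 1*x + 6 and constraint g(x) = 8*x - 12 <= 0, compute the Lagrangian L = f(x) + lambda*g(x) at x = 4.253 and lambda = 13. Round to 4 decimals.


Step 1: Evaluate f(x).
f(4.253) = 7*4.253^2 + 1*4.253 + 6 = 136.8691
Step 2: Evaluate g(x).
g(4.253) = 8*4.253 - 12 = 22.024
Step 3: Compute Lagrangian.
L = 136.8691 + 13*22.024 = 423.1811


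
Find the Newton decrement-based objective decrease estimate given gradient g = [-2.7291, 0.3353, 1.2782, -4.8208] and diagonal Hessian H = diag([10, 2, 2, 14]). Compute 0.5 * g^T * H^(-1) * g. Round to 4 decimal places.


Step 1: H is diagonal, so H^(-1) * g = [-0.2729, 0.1677, 0.6391, -0.3443].
Step 2: g^T H^(-1) g = sum_i g_i^2 / H_ii
  = (-2.7291)^2/10 + (0.3353)^2/2 + (1.2782)^2/2 + (-4.8208)^2/14
  = 0.7448 + 0.0562 + 0.8169 + 1.66 = 3.2779
Step 3: Objective decrease = 0.5 * g^T H^(-1) g = 1.639


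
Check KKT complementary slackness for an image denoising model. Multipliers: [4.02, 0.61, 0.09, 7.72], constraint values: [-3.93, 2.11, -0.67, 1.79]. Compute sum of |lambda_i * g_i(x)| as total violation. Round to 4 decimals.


KKT complementary slackness check:
lambda_1 * g_1 = 4.02 * -3.93 = -15.7986
lambda_2 * g_2 = 0.61 * 2.11 = 1.2871
lambda_3 * g_3 = 0.09 * -0.67 = -0.0603
lambda_4 * g_4 = 7.72 * 1.79 = 13.8188
Total violation = 15.7986 + 1.2871 + 0.0603 + 13.8188 = 30.9648
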